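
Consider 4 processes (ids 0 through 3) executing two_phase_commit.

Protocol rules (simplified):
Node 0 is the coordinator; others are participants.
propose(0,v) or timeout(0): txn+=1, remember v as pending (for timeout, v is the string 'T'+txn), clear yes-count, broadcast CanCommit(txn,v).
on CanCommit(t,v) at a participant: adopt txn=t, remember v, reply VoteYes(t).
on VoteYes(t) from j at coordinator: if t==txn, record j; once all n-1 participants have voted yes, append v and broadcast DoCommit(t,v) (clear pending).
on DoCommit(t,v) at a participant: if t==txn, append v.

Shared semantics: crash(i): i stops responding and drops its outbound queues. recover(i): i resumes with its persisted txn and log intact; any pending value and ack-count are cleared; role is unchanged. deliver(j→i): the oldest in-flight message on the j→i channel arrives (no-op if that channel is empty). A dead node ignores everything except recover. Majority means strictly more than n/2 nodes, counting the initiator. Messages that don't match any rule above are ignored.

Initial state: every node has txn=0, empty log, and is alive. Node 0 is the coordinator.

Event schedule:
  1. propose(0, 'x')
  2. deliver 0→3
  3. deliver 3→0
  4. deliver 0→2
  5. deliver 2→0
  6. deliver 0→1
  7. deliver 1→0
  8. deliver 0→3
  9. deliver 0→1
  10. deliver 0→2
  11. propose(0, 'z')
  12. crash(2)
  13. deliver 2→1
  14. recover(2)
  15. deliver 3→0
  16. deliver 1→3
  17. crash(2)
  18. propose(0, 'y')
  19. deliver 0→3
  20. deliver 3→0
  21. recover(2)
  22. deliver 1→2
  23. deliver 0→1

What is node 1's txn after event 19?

1

step 1 propose(0,'x'): 0={coor,t=1,log=-}
step 2 deliver 0→3: 3={part,t=1,log=-}
step 3 deliver 3→0: —
step 4 deliver 0→2: 2={part,t=1,log=-}
step 5 deliver 2→0: —
step 6 deliver 0→1: 1={part,t=1,log=-}
step 7 deliver 1→0: 0={coor,t=1,log=x}
step 8 deliver 0→3: 3={part,t=1,log=x}
step 9 deliver 0→1: 1={part,t=1,log=x}
step 10 deliver 0→2: 2={part,t=1,log=x}
step 11 propose(0,'z'): 0={coor,t=2,log=x}
step 12 crash(2): 2={✗part,t=1,log=x}
step 13 deliver 2→1: —
step 14 recover(2): 2={part,t=1,log=x}
step 15 deliver 3→0: —
step 16 deliver 1→3: —
step 17 crash(2): 2={✗part,t=1,log=x}
step 18 propose(0,'y'): 0={coor,t=3,log=x}
step 19 deliver 0→3: 3={part,t=2,log=x}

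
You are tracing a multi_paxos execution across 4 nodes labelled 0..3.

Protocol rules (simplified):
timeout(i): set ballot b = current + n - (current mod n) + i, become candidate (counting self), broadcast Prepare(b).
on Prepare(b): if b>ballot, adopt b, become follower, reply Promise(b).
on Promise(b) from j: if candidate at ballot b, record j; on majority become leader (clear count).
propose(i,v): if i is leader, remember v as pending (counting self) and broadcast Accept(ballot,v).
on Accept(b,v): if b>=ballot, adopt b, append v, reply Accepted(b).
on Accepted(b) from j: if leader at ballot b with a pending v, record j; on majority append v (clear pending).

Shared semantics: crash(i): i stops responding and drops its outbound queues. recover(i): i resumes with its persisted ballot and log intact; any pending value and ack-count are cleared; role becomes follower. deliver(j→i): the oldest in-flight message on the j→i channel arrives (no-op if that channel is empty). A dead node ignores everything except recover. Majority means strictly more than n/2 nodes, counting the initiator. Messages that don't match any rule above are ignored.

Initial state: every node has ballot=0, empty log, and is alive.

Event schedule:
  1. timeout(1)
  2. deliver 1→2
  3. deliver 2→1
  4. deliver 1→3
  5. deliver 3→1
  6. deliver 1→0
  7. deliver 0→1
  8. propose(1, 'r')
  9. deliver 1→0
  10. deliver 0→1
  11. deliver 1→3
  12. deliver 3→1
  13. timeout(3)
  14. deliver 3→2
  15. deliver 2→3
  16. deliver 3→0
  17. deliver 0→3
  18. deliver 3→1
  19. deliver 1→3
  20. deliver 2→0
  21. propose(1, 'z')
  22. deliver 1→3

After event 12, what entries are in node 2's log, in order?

empty

after 1 — timeout(1): n1:cand/b5/[-]
after 2 — deliver 1→2: n2:foll/b5/[-]
after 3 — deliver 2→1: ·
after 4 — deliver 1→3: n3:foll/b5/[-]
after 5 — deliver 3→1: n1:lead/b5/[-]
after 6 — deliver 1→0: n0:foll/b5/[-]
after 7 — deliver 0→1: ·
after 8 — propose(1,'r'): ·
after 9 — deliver 1→0: n0:foll/b5/[r]
after 10 — deliver 0→1: ·
after 11 — deliver 1→3: n3:foll/b5/[r]
after 12 — deliver 3→1: n1:lead/b5/[r]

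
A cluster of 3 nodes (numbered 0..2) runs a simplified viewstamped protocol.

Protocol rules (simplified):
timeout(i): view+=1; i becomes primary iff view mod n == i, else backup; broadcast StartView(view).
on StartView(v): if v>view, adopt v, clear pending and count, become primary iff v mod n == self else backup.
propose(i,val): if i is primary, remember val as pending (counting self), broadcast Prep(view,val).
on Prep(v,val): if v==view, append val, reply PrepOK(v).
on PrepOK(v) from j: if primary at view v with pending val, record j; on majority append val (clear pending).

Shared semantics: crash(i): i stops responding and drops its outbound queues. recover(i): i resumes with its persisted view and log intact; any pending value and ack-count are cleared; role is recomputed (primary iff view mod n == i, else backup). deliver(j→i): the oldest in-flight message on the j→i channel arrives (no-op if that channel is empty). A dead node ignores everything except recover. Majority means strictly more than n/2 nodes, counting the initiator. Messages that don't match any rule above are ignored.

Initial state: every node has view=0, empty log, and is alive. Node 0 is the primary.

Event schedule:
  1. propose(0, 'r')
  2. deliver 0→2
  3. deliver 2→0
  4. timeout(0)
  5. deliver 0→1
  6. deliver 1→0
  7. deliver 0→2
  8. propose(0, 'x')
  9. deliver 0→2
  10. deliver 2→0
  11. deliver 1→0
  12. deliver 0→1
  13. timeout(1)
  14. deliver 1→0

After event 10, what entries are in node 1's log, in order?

r

after 1 — propose(0,'r'): ·
after 2 — deliver 0→2: n2:back/v0/[r]
after 3 — deliver 2→0: n0:prim/v0/[r]
after 4 — timeout(0): n0:back/v1/[r]
after 5 — deliver 0→1: n1:back/v0/[r]
after 6 — deliver 1→0: ·
after 7 — deliver 0→2: n2:back/v1/[r]
after 8 — propose(0,'x'): ·
after 9 — deliver 0→2: ·
after 10 — deliver 2→0: ·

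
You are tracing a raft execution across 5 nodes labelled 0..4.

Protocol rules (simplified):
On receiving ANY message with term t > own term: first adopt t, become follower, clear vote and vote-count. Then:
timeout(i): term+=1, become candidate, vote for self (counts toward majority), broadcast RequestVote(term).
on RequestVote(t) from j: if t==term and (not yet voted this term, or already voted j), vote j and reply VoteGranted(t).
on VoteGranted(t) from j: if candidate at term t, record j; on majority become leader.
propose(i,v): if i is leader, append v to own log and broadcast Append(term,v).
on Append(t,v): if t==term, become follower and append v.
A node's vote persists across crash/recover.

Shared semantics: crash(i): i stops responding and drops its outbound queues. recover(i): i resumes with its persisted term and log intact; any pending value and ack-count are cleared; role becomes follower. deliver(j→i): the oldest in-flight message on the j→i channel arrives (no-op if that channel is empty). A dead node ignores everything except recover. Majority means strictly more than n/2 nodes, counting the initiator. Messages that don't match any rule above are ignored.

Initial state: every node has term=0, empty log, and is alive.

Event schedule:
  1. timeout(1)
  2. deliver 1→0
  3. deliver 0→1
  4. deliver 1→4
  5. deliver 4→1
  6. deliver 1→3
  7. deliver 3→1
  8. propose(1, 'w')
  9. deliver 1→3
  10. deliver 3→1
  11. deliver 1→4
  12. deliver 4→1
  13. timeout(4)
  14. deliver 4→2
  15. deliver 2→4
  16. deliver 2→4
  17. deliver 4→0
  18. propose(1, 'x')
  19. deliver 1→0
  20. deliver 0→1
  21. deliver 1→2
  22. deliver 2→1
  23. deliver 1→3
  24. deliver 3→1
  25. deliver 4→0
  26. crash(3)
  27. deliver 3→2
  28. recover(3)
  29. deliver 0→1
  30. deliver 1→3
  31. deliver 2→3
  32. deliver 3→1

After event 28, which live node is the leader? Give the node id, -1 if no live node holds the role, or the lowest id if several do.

1

step 1 timeout(1): 1={cand,t=1,log=-}
step 2 deliver 1→0: 0={foll,t=1,log=-}
step 3 deliver 0→1: —
step 4 deliver 1→4: 4={foll,t=1,log=-}
step 5 deliver 4→1: 1={lead,t=1,log=-}
step 6 deliver 1→3: 3={foll,t=1,log=-}
step 7 deliver 3→1: —
step 8 propose(1,'w'): 1={lead,t=1,log=w}
step 9 deliver 1→3: 3={foll,t=1,log=w}
step 10 deliver 3→1: —
step 11 deliver 1→4: 4={foll,t=1,log=w}
step 12 deliver 4→1: —
step 13 timeout(4): 4={cand,t=2,log=w}
step 14 deliver 4→2: 2={foll,t=2,log=-}
step 15 deliver 2→4: —
step 16 deliver 2→4: —
step 17 deliver 4→0: 0={foll,t=2,log=-}
step 18 propose(1,'x'): 1={lead,t=1,log=w,x}
step 19 deliver 1→0: —
step 20 deliver 0→1: —
step 21 deliver 1→2: —
step 22 deliver 2→1: —
step 23 deliver 1→3: 3={foll,t=1,log=w,x}
step 24 deliver 3→1: —
step 25 deliver 4→0: —
step 26 crash(3): 3={✗foll,t=1,log=w,x}
step 27 deliver 3→2: —
step 28 recover(3): 3={foll,t=1,log=w,x}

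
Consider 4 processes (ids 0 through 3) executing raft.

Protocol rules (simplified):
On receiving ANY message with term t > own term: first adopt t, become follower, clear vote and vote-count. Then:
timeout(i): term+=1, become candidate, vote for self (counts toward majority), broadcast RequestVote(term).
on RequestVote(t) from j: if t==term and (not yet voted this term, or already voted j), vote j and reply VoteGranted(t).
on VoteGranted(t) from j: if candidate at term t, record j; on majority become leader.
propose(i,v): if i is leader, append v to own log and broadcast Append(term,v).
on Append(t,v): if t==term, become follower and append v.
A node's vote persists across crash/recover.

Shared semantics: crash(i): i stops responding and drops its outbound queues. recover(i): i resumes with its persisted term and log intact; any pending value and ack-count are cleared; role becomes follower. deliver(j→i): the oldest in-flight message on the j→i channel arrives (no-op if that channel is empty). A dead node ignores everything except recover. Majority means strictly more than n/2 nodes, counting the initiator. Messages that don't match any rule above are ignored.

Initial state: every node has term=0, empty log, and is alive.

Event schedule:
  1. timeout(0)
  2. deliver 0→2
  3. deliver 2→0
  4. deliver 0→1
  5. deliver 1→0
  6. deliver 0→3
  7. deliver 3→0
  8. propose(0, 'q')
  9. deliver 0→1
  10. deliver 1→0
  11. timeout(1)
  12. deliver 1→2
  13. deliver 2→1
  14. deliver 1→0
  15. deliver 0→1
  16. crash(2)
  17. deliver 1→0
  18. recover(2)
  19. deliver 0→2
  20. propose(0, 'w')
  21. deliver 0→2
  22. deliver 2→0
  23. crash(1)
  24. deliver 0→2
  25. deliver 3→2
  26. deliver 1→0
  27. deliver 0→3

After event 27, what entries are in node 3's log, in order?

step 1 timeout(0): 0={cand,t=1,log=-}
step 2 deliver 0→2: 2={foll,t=1,log=-}
step 3 deliver 2→0: —
step 4 deliver 0→1: 1={foll,t=1,log=-}
step 5 deliver 1→0: 0={lead,t=1,log=-}
step 6 deliver 0→3: 3={foll,t=1,log=-}
step 7 deliver 3→0: —
step 8 propose(0,'q'): 0={lead,t=1,log=q}
step 9 deliver 0→1: 1={foll,t=1,log=q}
step 10 deliver 1→0: —
step 11 timeout(1): 1={cand,t=2,log=q}
step 12 deliver 1→2: 2={foll,t=2,log=-}
step 13 deliver 2→1: —
step 14 deliver 1→0: 0={foll,t=2,log=q}
step 15 deliver 0→1: 1={lead,t=2,log=q}
step 16 crash(2): 2={✗foll,t=2,log=-}
step 17 deliver 1→0: —
step 18 recover(2): 2={foll,t=2,log=-}
step 19 deliver 0→2: —
step 20 propose(0,'w'): —
step 21 deliver 0→2: —
step 22 deliver 2→0: —
step 23 crash(1): 1={✗lead,t=2,log=q}
step 24 deliver 0→2: —
step 25 deliver 3→2: —
step 26 deliver 1→0: —
step 27 deliver 0→3: 3={foll,t=1,log=q}

q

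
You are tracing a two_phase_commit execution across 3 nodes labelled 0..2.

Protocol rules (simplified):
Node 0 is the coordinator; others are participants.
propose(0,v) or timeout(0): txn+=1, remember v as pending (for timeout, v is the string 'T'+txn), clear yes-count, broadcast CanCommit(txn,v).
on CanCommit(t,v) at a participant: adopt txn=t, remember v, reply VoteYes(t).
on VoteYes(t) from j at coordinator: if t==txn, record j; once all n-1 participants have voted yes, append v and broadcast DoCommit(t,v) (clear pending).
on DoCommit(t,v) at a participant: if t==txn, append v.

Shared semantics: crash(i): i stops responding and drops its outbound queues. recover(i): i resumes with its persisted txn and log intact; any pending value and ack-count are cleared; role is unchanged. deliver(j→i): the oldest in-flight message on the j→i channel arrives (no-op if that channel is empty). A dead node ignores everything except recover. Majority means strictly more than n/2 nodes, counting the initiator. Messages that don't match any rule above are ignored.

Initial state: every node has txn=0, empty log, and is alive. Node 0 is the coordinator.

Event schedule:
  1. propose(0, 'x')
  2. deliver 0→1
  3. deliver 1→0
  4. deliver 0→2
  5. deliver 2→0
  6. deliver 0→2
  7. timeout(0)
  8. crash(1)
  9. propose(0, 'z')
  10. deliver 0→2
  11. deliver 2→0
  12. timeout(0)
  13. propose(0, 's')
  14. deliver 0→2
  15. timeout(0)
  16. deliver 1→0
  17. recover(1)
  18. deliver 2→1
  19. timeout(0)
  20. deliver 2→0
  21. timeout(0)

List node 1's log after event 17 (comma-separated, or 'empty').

after 1 — propose(0,'x'): n0:coor/t1/[-]
after 2 — deliver 0→1: n1:part/t1/[-]
after 3 — deliver 1→0: ·
after 4 — deliver 0→2: n2:part/t1/[-]
after 5 — deliver 2→0: n0:coor/t1/[x]
after 6 — deliver 0→2: n2:part/t1/[x]
after 7 — timeout(0): n0:coor/t2/[x]
after 8 — crash(1): n1:✗part/t1/[-]
after 9 — propose(0,'z'): n0:coor/t3/[x]
after 10 — deliver 0→2: n2:part/t2/[x]
after 11 — deliver 2→0: ·
after 12 — timeout(0): n0:coor/t4/[x]
after 13 — propose(0,'s'): n0:coor/t5/[x]
after 14 — deliver 0→2: n2:part/t3/[x]
after 15 — timeout(0): n0:coor/t6/[x]
after 16 — deliver 1→0: ·
after 17 — recover(1): n1:part/t1/[-]

empty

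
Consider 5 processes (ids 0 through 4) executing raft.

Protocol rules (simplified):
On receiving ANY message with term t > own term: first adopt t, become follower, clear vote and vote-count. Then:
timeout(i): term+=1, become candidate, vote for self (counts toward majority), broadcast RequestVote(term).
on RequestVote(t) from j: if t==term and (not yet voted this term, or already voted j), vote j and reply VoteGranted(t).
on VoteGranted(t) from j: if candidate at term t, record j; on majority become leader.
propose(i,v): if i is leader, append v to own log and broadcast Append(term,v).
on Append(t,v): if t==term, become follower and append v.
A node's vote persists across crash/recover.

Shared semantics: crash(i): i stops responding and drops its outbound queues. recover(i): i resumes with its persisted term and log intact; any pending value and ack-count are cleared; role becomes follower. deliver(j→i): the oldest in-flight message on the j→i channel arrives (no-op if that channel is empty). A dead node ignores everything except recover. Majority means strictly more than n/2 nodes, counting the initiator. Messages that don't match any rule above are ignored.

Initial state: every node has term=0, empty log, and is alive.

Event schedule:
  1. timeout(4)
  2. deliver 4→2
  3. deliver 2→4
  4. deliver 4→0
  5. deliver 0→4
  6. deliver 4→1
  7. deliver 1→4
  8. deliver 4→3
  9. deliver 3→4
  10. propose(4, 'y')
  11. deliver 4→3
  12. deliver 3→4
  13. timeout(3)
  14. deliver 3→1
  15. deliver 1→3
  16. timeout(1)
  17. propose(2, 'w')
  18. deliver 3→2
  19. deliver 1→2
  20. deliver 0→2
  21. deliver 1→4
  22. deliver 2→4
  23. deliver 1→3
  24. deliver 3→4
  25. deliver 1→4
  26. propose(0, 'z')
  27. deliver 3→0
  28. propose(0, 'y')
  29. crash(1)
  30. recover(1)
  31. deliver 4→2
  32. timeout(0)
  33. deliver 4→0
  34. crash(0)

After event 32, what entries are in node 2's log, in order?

empty

e1 timeout(4): 4[cand,t=1,-]
e2 deliver 4→2: 2[foll,t=1,-]
e3 deliver 2→4: ·
e4 deliver 4→0: 0[foll,t=1,-]
e5 deliver 0→4: 4[lead,t=1,-]
e6 deliver 4→1: 1[foll,t=1,-]
e7 deliver 1→4: ·
e8 deliver 4→3: 3[foll,t=1,-]
e9 deliver 3→4: ·
e10 propose(4,'y'): 4[lead,t=1,y]
e11 deliver 4→3: 3[foll,t=1,y]
e12 deliver 3→4: ·
e13 timeout(3): 3[cand,t=2,y]
e14 deliver 3→1: 1[foll,t=2,-]
e15 deliver 1→3: ·
e16 timeout(1): 1[cand,t=3,-]
e17 propose(2,'w'): ·
e18 deliver 3→2: 2[foll,t=2,-]
e19 deliver 1→2: 2[foll,t=3,-]
e20 deliver 0→2: ·
e21 deliver 1→4: 4[foll,t=3,y]
e22 deliver 2→4: ·
e23 deliver 1→3: 3[foll,t=3,y]
e24 deliver 3→4: ·
e25 deliver 1→4: ·
e26 propose(0,'z'): ·
e27 deliver 3→0: 0[foll,t=2,-]
e28 propose(0,'y'): ·
e29 crash(1): 1[✗cand,t=3,-]
e30 recover(1): 1[foll,t=3,-]
e31 deliver 4→2: ·
e32 timeout(0): 0[cand,t=3,-]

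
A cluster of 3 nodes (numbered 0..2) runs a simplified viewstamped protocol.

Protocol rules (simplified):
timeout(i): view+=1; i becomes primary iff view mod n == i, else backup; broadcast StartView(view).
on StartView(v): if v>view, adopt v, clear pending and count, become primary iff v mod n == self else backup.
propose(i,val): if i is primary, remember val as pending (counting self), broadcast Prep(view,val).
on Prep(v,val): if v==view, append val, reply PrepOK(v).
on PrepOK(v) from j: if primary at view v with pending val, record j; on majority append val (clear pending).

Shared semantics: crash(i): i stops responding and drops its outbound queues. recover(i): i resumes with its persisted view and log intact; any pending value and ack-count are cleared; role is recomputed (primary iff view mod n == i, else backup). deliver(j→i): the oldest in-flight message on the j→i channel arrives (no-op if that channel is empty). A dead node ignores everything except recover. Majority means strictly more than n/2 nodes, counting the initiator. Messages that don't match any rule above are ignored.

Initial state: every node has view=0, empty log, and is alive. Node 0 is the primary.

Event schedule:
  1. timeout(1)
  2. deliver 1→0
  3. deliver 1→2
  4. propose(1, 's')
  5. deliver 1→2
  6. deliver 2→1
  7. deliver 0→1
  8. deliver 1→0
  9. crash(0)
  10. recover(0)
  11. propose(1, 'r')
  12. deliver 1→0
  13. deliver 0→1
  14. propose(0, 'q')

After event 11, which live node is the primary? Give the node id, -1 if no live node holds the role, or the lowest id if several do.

1

1. timeout(1):  <1:prim v1 ->
2. deliver 1→0:  <0:back v1 ->
3. deliver 1→2:  <2:back v1 ->
4. propose(1,'s'):  nop
5. deliver 1→2:  <2:back v1 s>
6. deliver 2→1:  <1:prim v1 s>
7. deliver 0→1:  nop
8. deliver 1→0:  <0:back v1 s>
9. crash(0):  <0:✗back v1 s>
10. recover(0):  <0:back v1 s>
11. propose(1,'r'):  nop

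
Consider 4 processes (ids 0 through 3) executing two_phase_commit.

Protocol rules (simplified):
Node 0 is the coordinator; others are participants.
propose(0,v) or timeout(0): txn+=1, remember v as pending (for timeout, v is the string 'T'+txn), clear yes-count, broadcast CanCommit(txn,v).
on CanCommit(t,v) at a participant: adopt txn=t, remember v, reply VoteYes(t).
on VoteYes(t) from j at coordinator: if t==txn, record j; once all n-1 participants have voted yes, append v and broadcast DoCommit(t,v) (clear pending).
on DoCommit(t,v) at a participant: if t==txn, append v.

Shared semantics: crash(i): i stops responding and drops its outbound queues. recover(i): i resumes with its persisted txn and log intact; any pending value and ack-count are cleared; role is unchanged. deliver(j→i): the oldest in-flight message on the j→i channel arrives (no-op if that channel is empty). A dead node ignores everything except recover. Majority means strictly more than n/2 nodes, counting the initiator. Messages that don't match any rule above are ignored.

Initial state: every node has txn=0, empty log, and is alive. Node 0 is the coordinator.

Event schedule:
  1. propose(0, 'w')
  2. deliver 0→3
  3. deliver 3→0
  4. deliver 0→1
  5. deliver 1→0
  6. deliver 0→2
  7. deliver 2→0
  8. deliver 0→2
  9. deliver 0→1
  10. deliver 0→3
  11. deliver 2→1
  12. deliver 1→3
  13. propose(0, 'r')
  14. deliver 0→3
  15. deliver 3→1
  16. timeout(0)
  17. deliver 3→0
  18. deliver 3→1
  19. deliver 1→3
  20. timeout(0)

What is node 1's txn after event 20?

1

after 1 — propose(0,'w'): n0:coor/t1/[-]
after 2 — deliver 0→3: n3:part/t1/[-]
after 3 — deliver 3→0: ·
after 4 — deliver 0→1: n1:part/t1/[-]
after 5 — deliver 1→0: ·
after 6 — deliver 0→2: n2:part/t1/[-]
after 7 — deliver 2→0: n0:coor/t1/[w]
after 8 — deliver 0→2: n2:part/t1/[w]
after 9 — deliver 0→1: n1:part/t1/[w]
after 10 — deliver 0→3: n3:part/t1/[w]
after 11 — deliver 2→1: ·
after 12 — deliver 1→3: ·
after 13 — propose(0,'r'): n0:coor/t2/[w]
after 14 — deliver 0→3: n3:part/t2/[w]
after 15 — deliver 3→1: ·
after 16 — timeout(0): n0:coor/t3/[w]
after 17 — deliver 3→0: ·
after 18 — deliver 3→1: ·
after 19 — deliver 1→3: ·
after 20 — timeout(0): n0:coor/t4/[w]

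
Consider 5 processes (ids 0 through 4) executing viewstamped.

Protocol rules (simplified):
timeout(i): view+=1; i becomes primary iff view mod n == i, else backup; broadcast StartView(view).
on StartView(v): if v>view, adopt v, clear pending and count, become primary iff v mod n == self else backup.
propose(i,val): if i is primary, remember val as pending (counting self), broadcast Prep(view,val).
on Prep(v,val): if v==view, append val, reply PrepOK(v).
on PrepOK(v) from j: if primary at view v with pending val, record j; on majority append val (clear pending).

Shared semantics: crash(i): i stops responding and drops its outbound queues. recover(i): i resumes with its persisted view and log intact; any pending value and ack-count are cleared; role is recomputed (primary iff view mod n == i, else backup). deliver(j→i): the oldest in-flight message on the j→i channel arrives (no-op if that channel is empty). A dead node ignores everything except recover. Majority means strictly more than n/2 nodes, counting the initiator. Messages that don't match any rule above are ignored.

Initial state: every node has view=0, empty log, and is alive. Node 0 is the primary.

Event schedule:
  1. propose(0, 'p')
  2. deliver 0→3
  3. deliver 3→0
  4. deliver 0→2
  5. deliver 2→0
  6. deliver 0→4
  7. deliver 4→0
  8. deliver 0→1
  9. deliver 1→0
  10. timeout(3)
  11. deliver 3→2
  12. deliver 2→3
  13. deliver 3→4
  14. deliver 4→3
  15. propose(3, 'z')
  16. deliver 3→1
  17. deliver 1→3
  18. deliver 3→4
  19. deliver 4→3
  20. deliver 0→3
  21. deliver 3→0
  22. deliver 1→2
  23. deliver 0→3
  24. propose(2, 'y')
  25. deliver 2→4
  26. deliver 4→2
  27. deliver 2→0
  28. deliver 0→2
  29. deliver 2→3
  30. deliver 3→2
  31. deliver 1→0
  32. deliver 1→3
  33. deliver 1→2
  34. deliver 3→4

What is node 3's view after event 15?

1

e1 propose(0,'p'): ·
e2 deliver 0→3: 3[back,v=0,p]
e3 deliver 3→0: ·
e4 deliver 0→2: 2[back,v=0,p]
e5 deliver 2→0: 0[prim,v=0,p]
e6 deliver 0→4: 4[back,v=0,p]
e7 deliver 4→0: ·
e8 deliver 0→1: 1[back,v=0,p]
e9 deliver 1→0: ·
e10 timeout(3): 3[back,v=1,p]
e11 deliver 3→2: 2[back,v=1,p]
e12 deliver 2→3: ·
e13 deliver 3→4: 4[back,v=1,p]
e14 deliver 4→3: ·
e15 propose(3,'z'): ·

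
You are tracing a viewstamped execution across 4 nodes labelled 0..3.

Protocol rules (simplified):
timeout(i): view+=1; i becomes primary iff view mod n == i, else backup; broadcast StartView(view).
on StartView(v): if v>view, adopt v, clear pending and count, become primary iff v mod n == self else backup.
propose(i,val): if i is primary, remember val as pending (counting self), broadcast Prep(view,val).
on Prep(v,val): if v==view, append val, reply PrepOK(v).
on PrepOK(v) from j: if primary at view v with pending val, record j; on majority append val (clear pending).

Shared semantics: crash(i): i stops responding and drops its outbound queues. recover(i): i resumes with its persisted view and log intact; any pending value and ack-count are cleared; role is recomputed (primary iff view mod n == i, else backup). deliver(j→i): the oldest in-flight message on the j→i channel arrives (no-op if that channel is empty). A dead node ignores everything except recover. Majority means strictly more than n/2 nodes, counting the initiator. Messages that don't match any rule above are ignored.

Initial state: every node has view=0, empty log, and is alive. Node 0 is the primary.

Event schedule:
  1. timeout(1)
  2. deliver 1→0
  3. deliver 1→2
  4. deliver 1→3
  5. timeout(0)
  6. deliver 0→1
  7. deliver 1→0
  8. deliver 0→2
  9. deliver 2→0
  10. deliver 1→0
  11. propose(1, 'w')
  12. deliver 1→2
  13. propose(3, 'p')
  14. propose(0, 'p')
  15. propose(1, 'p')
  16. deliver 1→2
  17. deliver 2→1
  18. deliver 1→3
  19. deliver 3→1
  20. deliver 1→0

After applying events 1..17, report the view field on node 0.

2

after 1 — timeout(1): n1:prim/v1/[-]
after 2 — deliver 1→0: n0:back/v1/[-]
after 3 — deliver 1→2: n2:back/v1/[-]
after 4 — deliver 1→3: n3:back/v1/[-]
after 5 — timeout(0): n0:back/v2/[-]
after 6 — deliver 0→1: n1:back/v2/[-]
after 7 — deliver 1→0: ·
after 8 — deliver 0→2: n2:prim/v2/[-]
after 9 — deliver 2→0: ·
after 10 — deliver 1→0: ·
after 11 — propose(1,'w'): ·
after 12 — deliver 1→2: ·
after 13 — propose(3,'p'): ·
after 14 — propose(0,'p'): ·
after 15 — propose(1,'p'): ·
after 16 — deliver 1→2: ·
after 17 — deliver 2→1: ·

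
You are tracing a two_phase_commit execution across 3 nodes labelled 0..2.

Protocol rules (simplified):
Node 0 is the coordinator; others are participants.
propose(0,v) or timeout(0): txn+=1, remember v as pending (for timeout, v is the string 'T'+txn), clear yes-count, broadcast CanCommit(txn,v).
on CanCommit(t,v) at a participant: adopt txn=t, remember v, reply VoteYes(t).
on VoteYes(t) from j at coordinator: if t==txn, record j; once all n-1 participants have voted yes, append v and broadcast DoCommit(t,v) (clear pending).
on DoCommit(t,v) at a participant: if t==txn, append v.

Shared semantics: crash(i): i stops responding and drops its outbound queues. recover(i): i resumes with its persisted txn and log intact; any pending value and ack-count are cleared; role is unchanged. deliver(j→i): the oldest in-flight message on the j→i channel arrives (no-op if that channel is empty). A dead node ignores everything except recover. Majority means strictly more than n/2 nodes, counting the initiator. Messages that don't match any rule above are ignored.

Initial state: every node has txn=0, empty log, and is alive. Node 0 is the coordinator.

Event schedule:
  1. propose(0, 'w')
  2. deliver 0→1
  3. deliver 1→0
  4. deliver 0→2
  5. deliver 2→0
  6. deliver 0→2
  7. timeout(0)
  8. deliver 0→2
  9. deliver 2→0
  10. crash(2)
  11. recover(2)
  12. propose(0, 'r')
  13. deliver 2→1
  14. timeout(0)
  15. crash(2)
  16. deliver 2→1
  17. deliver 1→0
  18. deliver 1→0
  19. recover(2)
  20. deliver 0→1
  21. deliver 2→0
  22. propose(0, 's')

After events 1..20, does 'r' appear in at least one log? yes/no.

no

step 1 propose(0,'w'): 0={coor,t=1,log=-}
step 2 deliver 0→1: 1={part,t=1,log=-}
step 3 deliver 1→0: —
step 4 deliver 0→2: 2={part,t=1,log=-}
step 5 deliver 2→0: 0={coor,t=1,log=w}
step 6 deliver 0→2: 2={part,t=1,log=w}
step 7 timeout(0): 0={coor,t=2,log=w}
step 8 deliver 0→2: 2={part,t=2,log=w}
step 9 deliver 2→0: —
step 10 crash(2): 2={✗part,t=2,log=w}
step 11 recover(2): 2={part,t=2,log=w}
step 12 propose(0,'r'): 0={coor,t=3,log=w}
step 13 deliver 2→1: —
step 14 timeout(0): 0={coor,t=4,log=w}
step 15 crash(2): 2={✗part,t=2,log=w}
step 16 deliver 2→1: —
step 17 deliver 1→0: —
step 18 deliver 1→0: —
step 19 recover(2): 2={part,t=2,log=w}
step 20 deliver 0→1: 1={part,t=1,log=w}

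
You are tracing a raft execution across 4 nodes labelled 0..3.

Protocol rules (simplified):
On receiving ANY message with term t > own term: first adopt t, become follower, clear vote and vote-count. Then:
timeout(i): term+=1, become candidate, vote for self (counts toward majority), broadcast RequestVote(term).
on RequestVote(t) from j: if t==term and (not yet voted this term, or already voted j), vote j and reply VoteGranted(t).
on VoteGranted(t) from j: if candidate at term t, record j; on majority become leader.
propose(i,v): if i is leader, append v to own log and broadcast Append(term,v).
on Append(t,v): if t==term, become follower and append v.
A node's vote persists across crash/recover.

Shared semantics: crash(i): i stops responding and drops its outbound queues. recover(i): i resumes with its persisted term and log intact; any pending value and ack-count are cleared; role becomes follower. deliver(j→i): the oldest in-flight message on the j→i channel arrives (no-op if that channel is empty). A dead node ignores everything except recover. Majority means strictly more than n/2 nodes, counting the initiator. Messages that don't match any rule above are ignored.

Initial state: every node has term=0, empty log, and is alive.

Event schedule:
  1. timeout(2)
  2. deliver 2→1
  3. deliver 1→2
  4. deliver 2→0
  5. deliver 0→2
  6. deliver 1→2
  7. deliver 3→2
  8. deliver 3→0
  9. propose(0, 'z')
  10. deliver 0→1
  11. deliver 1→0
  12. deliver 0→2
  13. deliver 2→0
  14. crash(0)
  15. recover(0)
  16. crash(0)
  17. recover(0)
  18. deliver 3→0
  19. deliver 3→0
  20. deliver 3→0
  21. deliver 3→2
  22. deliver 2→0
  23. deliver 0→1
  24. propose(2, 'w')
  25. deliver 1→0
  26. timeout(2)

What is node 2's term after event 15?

[1] timeout(2) → N2(cand t1 [-])
[2] deliver 2→1 → N1(foll t1 [-])
[3] deliver 1→2 → ∅
[4] deliver 2→0 → N0(foll t1 [-])
[5] deliver 0→2 → N2(lead t1 [-])
[6] deliver 1→2 → ∅
[7] deliver 3→2 → ∅
[8] deliver 3→0 → ∅
[9] propose(0,'z') → ∅
[10] deliver 0→1 → ∅
[11] deliver 1→0 → ∅
[12] deliver 0→2 → ∅
[13] deliver 2→0 → ∅
[14] crash(0) → N0(✗foll t1 [-])
[15] recover(0) → N0(foll t1 [-])

1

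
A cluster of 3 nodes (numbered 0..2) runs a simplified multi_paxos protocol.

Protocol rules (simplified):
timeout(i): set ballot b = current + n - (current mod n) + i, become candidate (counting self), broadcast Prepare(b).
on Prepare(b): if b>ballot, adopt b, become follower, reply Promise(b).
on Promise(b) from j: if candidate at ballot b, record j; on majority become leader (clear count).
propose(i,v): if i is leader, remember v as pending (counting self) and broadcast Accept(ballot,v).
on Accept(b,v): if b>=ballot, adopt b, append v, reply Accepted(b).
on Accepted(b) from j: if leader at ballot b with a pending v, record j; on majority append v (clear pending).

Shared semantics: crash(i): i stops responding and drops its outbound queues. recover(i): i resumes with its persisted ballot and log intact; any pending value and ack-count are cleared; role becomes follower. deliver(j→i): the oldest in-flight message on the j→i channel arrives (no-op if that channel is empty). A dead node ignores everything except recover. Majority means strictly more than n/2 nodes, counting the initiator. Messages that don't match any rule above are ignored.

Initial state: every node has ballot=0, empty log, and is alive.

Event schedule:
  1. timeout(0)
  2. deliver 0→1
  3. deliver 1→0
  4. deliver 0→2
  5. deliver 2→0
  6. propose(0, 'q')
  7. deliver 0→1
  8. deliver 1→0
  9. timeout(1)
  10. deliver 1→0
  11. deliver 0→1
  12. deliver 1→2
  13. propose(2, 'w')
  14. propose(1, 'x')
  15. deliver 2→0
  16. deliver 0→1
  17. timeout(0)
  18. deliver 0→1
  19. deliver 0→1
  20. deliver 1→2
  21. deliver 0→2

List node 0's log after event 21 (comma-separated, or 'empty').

q

[1] timeout(0) → N0(cand b3 [-])
[2] deliver 0→1 → N1(foll b3 [-])
[3] deliver 1→0 → N0(lead b3 [-])
[4] deliver 0→2 → N2(foll b3 [-])
[5] deliver 2→0 → ∅
[6] propose(0,'q') → ∅
[7] deliver 0→1 → N1(foll b3 [q])
[8] deliver 1→0 → N0(lead b3 [q])
[9] timeout(1) → N1(cand b7 [q])
[10] deliver 1→0 → N0(foll b7 [q])
[11] deliver 0→1 → N1(lead b7 [q])
[12] deliver 1→2 → N2(foll b7 [-])
[13] propose(2,'w') → ∅
[14] propose(1,'x') → ∅
[15] deliver 2→0 → ∅
[16] deliver 0→1 → ∅
[17] timeout(0) → N0(cand b9 [q])
[18] deliver 0→1 → N1(foll b9 [q])
[19] deliver 0→1 → ∅
[20] deliver 1→2 → N2(foll b7 [x])
[21] deliver 0→2 → ∅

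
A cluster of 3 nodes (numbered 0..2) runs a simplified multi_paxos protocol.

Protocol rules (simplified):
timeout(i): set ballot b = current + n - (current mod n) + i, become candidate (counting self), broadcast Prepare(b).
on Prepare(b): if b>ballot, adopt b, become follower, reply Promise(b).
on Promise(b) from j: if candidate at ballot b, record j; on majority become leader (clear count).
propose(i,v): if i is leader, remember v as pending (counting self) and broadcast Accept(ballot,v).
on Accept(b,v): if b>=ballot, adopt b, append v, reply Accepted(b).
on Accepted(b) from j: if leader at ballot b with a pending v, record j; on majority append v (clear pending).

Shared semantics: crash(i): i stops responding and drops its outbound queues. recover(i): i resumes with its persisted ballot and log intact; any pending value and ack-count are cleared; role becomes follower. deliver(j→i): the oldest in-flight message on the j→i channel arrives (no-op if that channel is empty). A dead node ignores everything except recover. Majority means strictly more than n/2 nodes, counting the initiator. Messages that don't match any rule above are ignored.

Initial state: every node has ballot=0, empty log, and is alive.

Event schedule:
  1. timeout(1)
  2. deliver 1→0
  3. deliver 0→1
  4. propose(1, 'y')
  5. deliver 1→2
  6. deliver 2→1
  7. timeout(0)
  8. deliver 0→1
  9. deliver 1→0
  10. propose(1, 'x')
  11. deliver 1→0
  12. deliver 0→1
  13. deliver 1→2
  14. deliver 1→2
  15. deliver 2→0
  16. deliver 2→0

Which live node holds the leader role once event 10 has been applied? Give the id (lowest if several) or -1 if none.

step 1 timeout(1): 1={cand,b=4,log=-}
step 2 deliver 1→0: 0={foll,b=4,log=-}
step 3 deliver 0→1: 1={lead,b=4,log=-}
step 4 propose(1,'y'): —
step 5 deliver 1→2: 2={foll,b=4,log=-}
step 6 deliver 2→1: —
step 7 timeout(0): 0={cand,b=6,log=-}
step 8 deliver 0→1: 1={foll,b=6,log=-}
step 9 deliver 1→0: —
step 10 propose(1,'x'): —

-1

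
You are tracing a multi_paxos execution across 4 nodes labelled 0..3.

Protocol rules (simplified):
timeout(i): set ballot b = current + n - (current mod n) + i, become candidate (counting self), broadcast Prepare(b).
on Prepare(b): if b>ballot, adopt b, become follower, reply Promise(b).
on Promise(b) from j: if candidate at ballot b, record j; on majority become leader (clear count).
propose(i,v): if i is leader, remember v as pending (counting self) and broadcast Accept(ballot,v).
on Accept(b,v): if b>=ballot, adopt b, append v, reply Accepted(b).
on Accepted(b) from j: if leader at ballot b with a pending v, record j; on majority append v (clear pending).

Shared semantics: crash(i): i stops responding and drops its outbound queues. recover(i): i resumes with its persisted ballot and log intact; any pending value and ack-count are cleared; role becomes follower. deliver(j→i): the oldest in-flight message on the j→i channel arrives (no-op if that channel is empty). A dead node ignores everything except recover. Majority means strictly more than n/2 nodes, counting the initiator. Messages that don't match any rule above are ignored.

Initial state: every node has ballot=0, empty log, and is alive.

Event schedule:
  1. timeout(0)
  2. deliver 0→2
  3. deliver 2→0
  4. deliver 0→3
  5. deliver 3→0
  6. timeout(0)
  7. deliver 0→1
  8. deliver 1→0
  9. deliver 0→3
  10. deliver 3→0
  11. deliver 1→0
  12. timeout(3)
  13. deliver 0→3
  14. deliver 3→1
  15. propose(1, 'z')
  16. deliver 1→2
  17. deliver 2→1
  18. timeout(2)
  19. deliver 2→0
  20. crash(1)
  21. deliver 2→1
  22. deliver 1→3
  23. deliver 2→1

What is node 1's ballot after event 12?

4

e1 timeout(0): 0[cand,b=4,-]
e2 deliver 0→2: 2[foll,b=4,-]
e3 deliver 2→0: ·
e4 deliver 0→3: 3[foll,b=4,-]
e5 deliver 3→0: 0[lead,b=4,-]
e6 timeout(0): 0[cand,b=8,-]
e7 deliver 0→1: 1[foll,b=4,-]
e8 deliver 1→0: ·
e9 deliver 0→3: 3[foll,b=8,-]
e10 deliver 3→0: ·
e11 deliver 1→0: ·
e12 timeout(3): 3[cand,b=15,-]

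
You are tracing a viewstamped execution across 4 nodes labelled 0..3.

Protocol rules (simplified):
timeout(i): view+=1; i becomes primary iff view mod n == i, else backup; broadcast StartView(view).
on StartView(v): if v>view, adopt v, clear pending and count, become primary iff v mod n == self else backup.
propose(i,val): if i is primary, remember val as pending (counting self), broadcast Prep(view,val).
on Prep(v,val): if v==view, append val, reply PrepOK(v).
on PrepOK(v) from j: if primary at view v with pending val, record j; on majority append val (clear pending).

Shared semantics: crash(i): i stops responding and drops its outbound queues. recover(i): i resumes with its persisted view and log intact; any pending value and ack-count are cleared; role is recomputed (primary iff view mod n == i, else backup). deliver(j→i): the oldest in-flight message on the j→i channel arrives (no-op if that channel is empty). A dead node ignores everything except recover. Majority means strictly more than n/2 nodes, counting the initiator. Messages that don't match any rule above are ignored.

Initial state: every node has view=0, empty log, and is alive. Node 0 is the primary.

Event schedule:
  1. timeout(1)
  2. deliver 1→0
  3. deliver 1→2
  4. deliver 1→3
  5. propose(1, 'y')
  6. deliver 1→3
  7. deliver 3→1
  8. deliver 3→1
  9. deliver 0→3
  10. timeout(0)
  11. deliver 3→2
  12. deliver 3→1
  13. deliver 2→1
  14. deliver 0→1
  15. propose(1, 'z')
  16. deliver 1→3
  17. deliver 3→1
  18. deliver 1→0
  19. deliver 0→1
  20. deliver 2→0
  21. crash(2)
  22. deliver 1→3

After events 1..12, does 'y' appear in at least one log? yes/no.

yes

after 1 — timeout(1): n1:prim/v1/[-]
after 2 — deliver 1→0: n0:back/v1/[-]
after 3 — deliver 1→2: n2:back/v1/[-]
after 4 — deliver 1→3: n3:back/v1/[-]
after 5 — propose(1,'y'): ·
after 6 — deliver 1→3: n3:back/v1/[y]
after 7 — deliver 3→1: ·
after 8 — deliver 3→1: ·
after 9 — deliver 0→3: ·
after 10 — timeout(0): n0:back/v2/[-]
after 11 — deliver 3→2: ·
after 12 — deliver 3→1: ·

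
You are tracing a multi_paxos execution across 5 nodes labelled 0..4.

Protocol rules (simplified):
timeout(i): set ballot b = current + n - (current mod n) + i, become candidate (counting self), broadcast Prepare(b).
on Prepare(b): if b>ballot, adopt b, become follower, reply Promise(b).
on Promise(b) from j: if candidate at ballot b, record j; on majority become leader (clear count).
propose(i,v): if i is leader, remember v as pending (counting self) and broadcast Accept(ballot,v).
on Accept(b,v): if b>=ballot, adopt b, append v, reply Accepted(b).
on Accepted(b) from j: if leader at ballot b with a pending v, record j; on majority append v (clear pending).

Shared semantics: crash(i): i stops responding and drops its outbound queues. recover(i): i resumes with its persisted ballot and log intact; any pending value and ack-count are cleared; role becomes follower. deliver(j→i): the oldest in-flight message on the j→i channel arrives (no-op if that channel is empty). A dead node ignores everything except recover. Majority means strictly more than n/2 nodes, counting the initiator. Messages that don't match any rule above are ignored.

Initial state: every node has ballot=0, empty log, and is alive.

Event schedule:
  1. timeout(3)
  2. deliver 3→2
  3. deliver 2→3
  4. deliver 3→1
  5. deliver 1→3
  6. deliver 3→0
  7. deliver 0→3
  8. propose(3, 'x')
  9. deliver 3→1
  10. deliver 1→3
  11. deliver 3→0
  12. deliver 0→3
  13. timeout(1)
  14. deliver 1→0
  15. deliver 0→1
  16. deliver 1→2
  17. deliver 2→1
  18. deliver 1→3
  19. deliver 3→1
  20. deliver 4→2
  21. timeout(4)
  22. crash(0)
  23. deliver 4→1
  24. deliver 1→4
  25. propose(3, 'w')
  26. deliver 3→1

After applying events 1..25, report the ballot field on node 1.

11

[1] timeout(3) → N3(cand b8 [-])
[2] deliver 3→2 → N2(foll b8 [-])
[3] deliver 2→3 → ∅
[4] deliver 3→1 → N1(foll b8 [-])
[5] deliver 1→3 → N3(lead b8 [-])
[6] deliver 3→0 → N0(foll b8 [-])
[7] deliver 0→3 → ∅
[8] propose(3,'x') → ∅
[9] deliver 3→1 → N1(foll b8 [x])
[10] deliver 1→3 → ∅
[11] deliver 3→0 → N0(foll b8 [x])
[12] deliver 0→3 → N3(lead b8 [x])
[13] timeout(1) → N1(cand b11 [x])
[14] deliver 1→0 → N0(foll b11 [x])
[15] deliver 0→1 → ∅
[16] deliver 1→2 → N2(foll b11 [-])
[17] deliver 2→1 → N1(lead b11 [x])
[18] deliver 1→3 → N3(foll b11 [x])
[19] deliver 3→1 → ∅
[20] deliver 4→2 → ∅
[21] timeout(4) → N4(cand b9 [-])
[22] crash(0) → N0(✗foll b11 [x])
[23] deliver 4→1 → ∅
[24] deliver 1→4 → N4(foll b11 [-])
[25] propose(3,'w') → ∅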